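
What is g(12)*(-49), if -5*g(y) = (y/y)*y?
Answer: 588/5 ≈ 117.60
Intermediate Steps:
g(y) = -y/5 (g(y) = -y/y*y/5 = -y/5)
g(12)*(-49) = -⅕*12*(-49) = -12/5*(-49) = 588/5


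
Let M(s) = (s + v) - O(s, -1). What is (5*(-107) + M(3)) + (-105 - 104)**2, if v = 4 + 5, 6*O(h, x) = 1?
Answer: 258947/6 ≈ 43158.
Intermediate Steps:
O(h, x) = 1/6 (O(h, x) = (1/6)*1 = 1/6)
v = 9
M(s) = 53/6 + s (M(s) = (s + 9) - 1*1/6 = (9 + s) - 1/6 = 53/6 + s)
(5*(-107) + M(3)) + (-105 - 104)**2 = (5*(-107) + (53/6 + 3)) + (-105 - 104)**2 = (-535 + 71/6) + (-209)**2 = -3139/6 + 43681 = 258947/6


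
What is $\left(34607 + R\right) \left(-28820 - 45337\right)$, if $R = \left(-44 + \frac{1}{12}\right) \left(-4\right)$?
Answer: $-2579378212$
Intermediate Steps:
$R = \frac{527}{3}$ ($R = \left(-44 + \frac{1}{12}\right) \left(-4\right) = \left(- \frac{527}{12}\right) \left(-4\right) = \frac{527}{3} \approx 175.67$)
$\left(34607 + R\right) \left(-28820 - 45337\right) = \left(34607 + \frac{527}{3}\right) \left(-28820 - 45337\right) = \frac{104348}{3} \left(-74157\right) = -2579378212$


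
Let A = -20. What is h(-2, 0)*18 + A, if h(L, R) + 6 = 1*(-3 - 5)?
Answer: -272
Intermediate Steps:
h(L, R) = -14 (h(L, R) = -6 + 1*(-3 - 5) = -6 + 1*(-8) = -6 - 8 = -14)
h(-2, 0)*18 + A = -14*18 - 20 = -252 - 20 = -272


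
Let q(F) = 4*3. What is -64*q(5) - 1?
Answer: -769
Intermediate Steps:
q(F) = 12
-64*q(5) - 1 = -64*12 - 1 = -768 - 1 = -769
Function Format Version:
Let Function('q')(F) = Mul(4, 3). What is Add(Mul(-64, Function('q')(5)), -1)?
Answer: -769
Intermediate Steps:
Function('q')(F) = 12
Add(Mul(-64, Function('q')(5)), -1) = Add(Mul(-64, 12), -1) = Add(-768, -1) = -769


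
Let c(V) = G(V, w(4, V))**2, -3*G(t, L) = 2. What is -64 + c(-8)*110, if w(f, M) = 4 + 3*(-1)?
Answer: -136/9 ≈ -15.111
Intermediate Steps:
w(f, M) = 1 (w(f, M) = 4 - 3 = 1)
G(t, L) = -2/3 (G(t, L) = -1/3*2 = -2/3)
c(V) = 4/9 (c(V) = (-2/3)**2 = 4/9)
-64 + c(-8)*110 = -64 + (4/9)*110 = -64 + 440/9 = -136/9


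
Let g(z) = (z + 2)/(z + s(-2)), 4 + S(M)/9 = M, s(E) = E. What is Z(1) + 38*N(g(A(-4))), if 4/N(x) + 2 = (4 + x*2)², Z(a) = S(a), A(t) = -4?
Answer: -1719/89 ≈ -19.315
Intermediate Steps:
S(M) = -36 + 9*M
g(z) = (2 + z)/(-2 + z) (g(z) = (z + 2)/(z - 2) = (2 + z)/(-2 + z))
Z(a) = -36 + 9*a
N(x) = 4/(-2 + (4 + 2*x)²) (N(x) = 4/(-2 + (4 + x*2)²) = 4/(-2 + (4 + 2*x)²))
Z(1) + 38*N(g(A(-4))) = (-36 + 9*1) + 38*(2/(-1 + 2*(2 + (2 - 4)/(-2 - 4))²)) = (-36 + 9) + 38*(2/(-1 + 2*(2 - 2/(-6))²)) = -27 + 38*(2/(-1 + 2*(2 - ⅙*(-2))²)) = -27 + 38*(2/(-1 + 2*(2 + ⅓)²)) = -27 + 38*(2/(-1 + 2*(7/3)²)) = -27 + 38*(2/(-1 + 2*(49/9))) = -27 + 38*(2/(-1 + 98/9)) = -27 + 38*(2/(89/9)) = -27 + 38*(2*(9/89)) = -27 + 38*(18/89) = -27 + 684/89 = -1719/89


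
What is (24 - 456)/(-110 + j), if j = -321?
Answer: 432/431 ≈ 1.0023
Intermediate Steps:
(24 - 456)/(-110 + j) = (24 - 456)/(-110 - 321) = -432/(-431) = -432*(-1/431) = 432/431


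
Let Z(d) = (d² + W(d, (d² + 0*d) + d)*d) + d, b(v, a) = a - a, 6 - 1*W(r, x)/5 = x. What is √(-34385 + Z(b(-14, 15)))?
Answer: 23*I*√65 ≈ 185.43*I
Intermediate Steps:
W(r, x) = 30 - 5*x
b(v, a) = 0
Z(d) = d + d² + d*(30 - 5*d - 5*d²) (Z(d) = (d² + (30 - 5*((d² + 0*d) + d))*d) + d = (d² + (30 - 5*((d² + 0) + d))*d) + d = (d² + (30 - 5*(d² + d))*d) + d = (d² + (30 - 5*(d + d²))*d) + d = (d² + (30 + (-5*d - 5*d²))*d) + d = (d² + (30 - 5*d - 5*d²)*d) + d = (d² + d*(30 - 5*d - 5*d²)) + d = d + d² + d*(30 - 5*d - 5*d²))
√(-34385 + Z(b(-14, 15))) = √(-34385 + 0*(31 + 0 - 5*0*(1 + 0))) = √(-34385 + 0*(31 + 0 - 5*0*1)) = √(-34385 + 0*(31 + 0 + 0)) = √(-34385 + 0*31) = √(-34385 + 0) = √(-34385) = 23*I*√65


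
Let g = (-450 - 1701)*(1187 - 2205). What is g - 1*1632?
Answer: 2188086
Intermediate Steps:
g = 2189718 (g = -2151*(-1018) = 2189718)
g - 1*1632 = 2189718 - 1*1632 = 2189718 - 1632 = 2188086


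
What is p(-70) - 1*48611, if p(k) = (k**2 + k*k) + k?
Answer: -38881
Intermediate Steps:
p(k) = k + 2*k**2 (p(k) = (k**2 + k**2) + k = 2*k**2 + k = k + 2*k**2)
p(-70) - 1*48611 = -70*(1 + 2*(-70)) - 1*48611 = -70*(1 - 140) - 48611 = -70*(-139) - 48611 = 9730 - 48611 = -38881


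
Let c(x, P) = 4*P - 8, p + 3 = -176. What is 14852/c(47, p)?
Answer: -3713/181 ≈ -20.514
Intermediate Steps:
p = -179 (p = -3 - 176 = -179)
c(x, P) = -8 + 4*P
14852/c(47, p) = 14852/(-8 + 4*(-179)) = 14852/(-8 - 716) = 14852/(-724) = 14852*(-1/724) = -3713/181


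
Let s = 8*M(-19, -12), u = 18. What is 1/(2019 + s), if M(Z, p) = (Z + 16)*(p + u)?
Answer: 1/1875 ≈ 0.00053333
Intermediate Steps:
M(Z, p) = (16 + Z)*(18 + p) (M(Z, p) = (Z + 16)*(p + 18) = (16 + Z)*(18 + p))
s = -144 (s = 8*(288 + 16*(-12) + 18*(-19) - 19*(-12)) = 8*(288 - 192 - 342 + 228) = 8*(-18) = -144)
1/(2019 + s) = 1/(2019 - 144) = 1/1875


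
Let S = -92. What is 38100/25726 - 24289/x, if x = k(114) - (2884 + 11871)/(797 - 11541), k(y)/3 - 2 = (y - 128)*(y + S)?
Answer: 3544350463658/126677872531 ≈ 27.979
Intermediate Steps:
k(y) = 6 + 3*(-128 + y)*(-92 + y) (k(y) = 6 + 3*((y - 128)*(y - 92)) = 6 + 3*((-128 + y)*(-92 + y)) = 6 + 3*(-128 + y)*(-92 + y))
x = -9848237/10744 (x = (35334 - 660*114 + 3*114²) - (2884 + 11871)/(797 - 11541) = (35334 - 75240 + 3*12996) - 14755/(-10744) = (35334 - 75240 + 38988) - 14755*(-1)/10744 = -918 - 1*(-14755/10744) = -918 + 14755/10744 = -9848237/10744 ≈ -916.63)
38100/25726 - 24289/x = 38100/25726 - 24289/(-9848237/10744) = 38100*(1/25726) - 24289*(-10744/9848237) = 19050/12863 + 260961016/9848237 = 3544350463658/126677872531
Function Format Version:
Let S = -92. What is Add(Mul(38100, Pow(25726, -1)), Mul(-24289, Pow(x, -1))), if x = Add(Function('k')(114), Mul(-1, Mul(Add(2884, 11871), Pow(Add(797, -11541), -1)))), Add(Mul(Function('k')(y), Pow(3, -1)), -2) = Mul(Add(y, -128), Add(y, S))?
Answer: Rational(3544350463658, 126677872531) ≈ 27.979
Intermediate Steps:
Function('k')(y) = Add(6, Mul(3, Add(-128, y), Add(-92, y))) (Function('k')(y) = Add(6, Mul(3, Mul(Add(y, -128), Add(y, -92)))) = Add(6, Mul(3, Mul(Add(-128, y), Add(-92, y)))) = Add(6, Mul(3, Add(-128, y), Add(-92, y))))
x = Rational(-9848237, 10744) (x = Add(Add(35334, Mul(-660, 114), Mul(3, Pow(114, 2))), Mul(-1, Mul(Add(2884, 11871), Pow(Add(797, -11541), -1)))) = Add(Add(35334, -75240, Mul(3, 12996)), Mul(-1, Mul(14755, Pow(-10744, -1)))) = Add(Add(35334, -75240, 38988), Mul(-1, Mul(14755, Rational(-1, 10744)))) = Add(-918, Mul(-1, Rational(-14755, 10744))) = Add(-918, Rational(14755, 10744)) = Rational(-9848237, 10744) ≈ -916.63)
Add(Mul(38100, Pow(25726, -1)), Mul(-24289, Pow(x, -1))) = Add(Mul(38100, Pow(25726, -1)), Mul(-24289, Pow(Rational(-9848237, 10744), -1))) = Add(Mul(38100, Rational(1, 25726)), Mul(-24289, Rational(-10744, 9848237))) = Add(Rational(19050, 12863), Rational(260961016, 9848237)) = Rational(3544350463658, 126677872531)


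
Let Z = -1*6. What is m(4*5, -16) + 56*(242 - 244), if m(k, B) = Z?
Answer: -118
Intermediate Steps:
Z = -6
m(k, B) = -6
m(4*5, -16) + 56*(242 - 244) = -6 + 56*(242 - 244) = -6 + 56*(-2) = -6 - 112 = -118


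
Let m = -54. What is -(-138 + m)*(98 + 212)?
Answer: 59520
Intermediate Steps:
-(-138 + m)*(98 + 212) = -(-138 - 54)*(98 + 212) = -(-192)*310 = -1*(-59520) = 59520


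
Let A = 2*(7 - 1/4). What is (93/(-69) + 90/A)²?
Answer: 134689/4761 ≈ 28.290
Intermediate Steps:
A = 27/2 (A = 2*(7 - 1*¼) = 2*(7 - ¼) = 2*(27/4) = 27/2 ≈ 13.500)
(93/(-69) + 90/A)² = (93/(-69) + 90/(27/2))² = (93*(-1/69) + 90*(2/27))² = (-31/23 + 20/3)² = (367/69)² = 134689/4761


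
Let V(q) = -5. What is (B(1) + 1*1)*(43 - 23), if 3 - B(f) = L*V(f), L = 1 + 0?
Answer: 180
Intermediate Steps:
L = 1
B(f) = 8 (B(f) = 3 - (-5) = 3 - 1*(-5) = 3 + 5 = 8)
(B(1) + 1*1)*(43 - 23) = (8 + 1*1)*(43 - 23) = (8 + 1)*20 = 9*20 = 180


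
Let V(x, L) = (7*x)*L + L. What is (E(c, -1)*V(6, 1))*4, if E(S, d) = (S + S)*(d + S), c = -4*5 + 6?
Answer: 72240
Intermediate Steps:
c = -14 (c = -20 + 6 = -14)
V(x, L) = L + 7*L*x (V(x, L) = 7*L*x + L = L + 7*L*x)
E(S, d) = 2*S*(S + d) (E(S, d) = (2*S)*(S + d) = 2*S*(S + d))
(E(c, -1)*V(6, 1))*4 = ((2*(-14)*(-14 - 1))*(1*(1 + 7*6)))*4 = ((2*(-14)*(-15))*(1*(1 + 42)))*4 = (420*(1*43))*4 = (420*43)*4 = 18060*4 = 72240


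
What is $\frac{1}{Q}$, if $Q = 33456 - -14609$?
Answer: $\frac{1}{48065} \approx 2.0805 \cdot 10^{-5}$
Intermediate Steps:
$Q = 48065$ ($Q = 33456 + 14609 = 48065$)
$\frac{1}{Q} = \frac{1}{48065}$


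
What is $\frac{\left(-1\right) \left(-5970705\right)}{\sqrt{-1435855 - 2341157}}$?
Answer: $- \frac{1990235 i \sqrt{104917}}{209834} \approx - 3072.2 i$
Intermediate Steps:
$\frac{\left(-1\right) \left(-5970705\right)}{\sqrt{-1435855 - 2341157}} = \frac{5970705}{\sqrt{-3777012}} = \frac{5970705}{6 i \sqrt{104917}} = 5970705 \left(- \frac{i \sqrt{104917}}{629502}\right) = - \frac{1990235 i \sqrt{104917}}{209834}$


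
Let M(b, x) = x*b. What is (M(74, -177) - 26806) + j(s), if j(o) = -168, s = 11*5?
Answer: -40072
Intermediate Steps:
s = 55
M(b, x) = b*x
(M(74, -177) - 26806) + j(s) = (74*(-177) - 26806) - 168 = (-13098 - 26806) - 168 = -39904 - 168 = -40072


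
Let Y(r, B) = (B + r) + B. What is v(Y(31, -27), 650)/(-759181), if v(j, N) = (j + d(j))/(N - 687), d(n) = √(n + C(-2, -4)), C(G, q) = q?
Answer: -23/28089697 + 3*I*√3/28089697 ≈ -8.1881e-7 + 1.8498e-7*I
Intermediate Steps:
d(n) = √(-4 + n) (d(n) = √(n - 4) = √(-4 + n))
Y(r, B) = r + 2*B
v(j, N) = (j + √(-4 + j))/(-687 + N) (v(j, N) = (j + √(-4 + j))/(N - 687) = (j + √(-4 + j))/(-687 + N))
v(Y(31, -27), 650)/(-759181) = (((31 + 2*(-27)) + √(-4 + (31 + 2*(-27))))/(-687 + 650))/(-759181) = (((31 - 54) + √(-4 + (31 - 54)))/(-37))*(-1/759181) = -(-23 + √(-4 - 23))/37*(-1/759181) = -(-23 + √(-27))/37*(-1/759181) = -(-23 + 3*I*√3)/37*(-1/759181) = (23/37 - 3*I*√3/37)*(-1/759181) = -23/28089697 + 3*I*√3/28089697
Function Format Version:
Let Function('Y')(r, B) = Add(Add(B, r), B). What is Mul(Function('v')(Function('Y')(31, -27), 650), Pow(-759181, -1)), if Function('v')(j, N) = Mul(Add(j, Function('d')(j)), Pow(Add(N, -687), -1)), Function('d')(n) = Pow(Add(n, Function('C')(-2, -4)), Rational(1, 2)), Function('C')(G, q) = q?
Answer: Add(Rational(-23, 28089697), Mul(Rational(3, 28089697), I, Pow(3, Rational(1, 2)))) ≈ Add(-8.1881e-7, Mul(1.8498e-7, I))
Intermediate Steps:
Function('d')(n) = Pow(Add(-4, n), Rational(1, 2)) (Function('d')(n) = Pow(Add(n, -4), Rational(1, 2)) = Pow(Add(-4, n), Rational(1, 2)))
Function('Y')(r, B) = Add(r, Mul(2, B))
Function('v')(j, N) = Mul(Pow(Add(-687, N), -1), Add(j, Pow(Add(-4, j), Rational(1, 2)))) (Function('v')(j, N) = Mul(Add(j, Pow(Add(-4, j), Rational(1, 2))), Pow(Add(N, -687), -1)) = Mul(Add(j, Pow(Add(-4, j), Rational(1, 2))), Pow(Add(-687, N), -1)) = Mul(Pow(Add(-687, N), -1), Add(j, Pow(Add(-4, j), Rational(1, 2)))))
Mul(Function('v')(Function('Y')(31, -27), 650), Pow(-759181, -1)) = Mul(Mul(Pow(Add(-687, 650), -1), Add(Add(31, Mul(2, -27)), Pow(Add(-4, Add(31, Mul(2, -27))), Rational(1, 2)))), Pow(-759181, -1)) = Mul(Mul(Pow(-37, -1), Add(Add(31, -54), Pow(Add(-4, Add(31, -54)), Rational(1, 2)))), Rational(-1, 759181)) = Mul(Mul(Rational(-1, 37), Add(-23, Pow(Add(-4, -23), Rational(1, 2)))), Rational(-1, 759181)) = Mul(Mul(Rational(-1, 37), Add(-23, Pow(-27, Rational(1, 2)))), Rational(-1, 759181)) = Mul(Mul(Rational(-1, 37), Add(-23, Mul(3, I, Pow(3, Rational(1, 2))))), Rational(-1, 759181)) = Mul(Add(Rational(23, 37), Mul(Rational(-3, 37), I, Pow(3, Rational(1, 2)))), Rational(-1, 759181)) = Add(Rational(-23, 28089697), Mul(Rational(3, 28089697), I, Pow(3, Rational(1, 2))))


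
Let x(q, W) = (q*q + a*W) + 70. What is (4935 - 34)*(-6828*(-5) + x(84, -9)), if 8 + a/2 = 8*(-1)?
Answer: 203656154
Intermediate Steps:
a = -32 (a = -16 + 2*(8*(-1)) = -16 + 2*(-8) = -16 - 16 = -32)
x(q, W) = 70 + q² - 32*W (x(q, W) = (q*q - 32*W) + 70 = (q² - 32*W) + 70 = 70 + q² - 32*W)
(4935 - 34)*(-6828*(-5) + x(84, -9)) = (4935 - 34)*(-6828*(-5) + (70 + 84² - 32*(-9))) = 4901*(34140 + (70 + 7056 + 288)) = 4901*(34140 + 7414) = 4901*41554 = 203656154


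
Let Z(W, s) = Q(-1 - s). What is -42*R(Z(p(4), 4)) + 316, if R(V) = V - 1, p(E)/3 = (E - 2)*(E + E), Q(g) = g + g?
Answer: 778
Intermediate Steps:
Q(g) = 2*g
p(E) = 6*E*(-2 + E) (p(E) = 3*((E - 2)*(E + E)) = 3*((-2 + E)*(2*E)) = 3*(2*E*(-2 + E)) = 6*E*(-2 + E))
Z(W, s) = -2 - 2*s (Z(W, s) = 2*(-1 - s) = -2 - 2*s)
R(V) = -1 + V
-42*R(Z(p(4), 4)) + 316 = -42*(-1 + (-2 - 2*4)) + 316 = -42*(-1 + (-2 - 8)) + 316 = -42*(-1 - 10) + 316 = -42*(-11) + 316 = 462 + 316 = 778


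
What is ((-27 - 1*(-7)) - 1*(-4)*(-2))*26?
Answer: -728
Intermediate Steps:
((-27 - 1*(-7)) - 1*(-4)*(-2))*26 = ((-27 + 7) + 4*(-2))*26 = (-20 - 8)*26 = -28*26 = -728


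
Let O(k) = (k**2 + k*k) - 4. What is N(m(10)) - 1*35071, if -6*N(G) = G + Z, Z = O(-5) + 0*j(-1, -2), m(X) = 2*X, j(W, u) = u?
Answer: -35082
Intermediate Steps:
O(k) = -4 + 2*k**2 (O(k) = (k**2 + k**2) - 4 = 2*k**2 - 4 = -4 + 2*k**2)
Z = 46 (Z = (-4 + 2*(-5)**2) + 0*(-2) = (-4 + 2*25) + 0 = (-4 + 50) + 0 = 46 + 0 = 46)
N(G) = -23/3 - G/6 (N(G) = -(G + 46)/6 = -(46 + G)/6 = -23/3 - G/6)
N(m(10)) - 1*35071 = (-23/3 - 10/3) - 1*35071 = (-23/3 - 1/6*20) - 35071 = (-23/3 - 10/3) - 35071 = -11 - 35071 = -35082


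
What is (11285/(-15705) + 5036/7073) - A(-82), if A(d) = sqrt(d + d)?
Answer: -145685/22216293 - 2*I*sqrt(41) ≈ -0.0065576 - 12.806*I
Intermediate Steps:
A(d) = sqrt(2)*sqrt(d) (A(d) = sqrt(2*d) = sqrt(2)*sqrt(d))
(11285/(-15705) + 5036/7073) - A(-82) = (11285/(-15705) + 5036/7073) - sqrt(2)*sqrt(-82) = (11285*(-1/15705) + 5036*(1/7073)) - sqrt(2)*I*sqrt(82) = (-2257/3141 + 5036/7073) - 2*I*sqrt(41) = -145685/22216293 - 2*I*sqrt(41)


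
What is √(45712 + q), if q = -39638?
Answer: √6074 ≈ 77.936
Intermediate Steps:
√(45712 + q) = √(45712 - 39638) = √6074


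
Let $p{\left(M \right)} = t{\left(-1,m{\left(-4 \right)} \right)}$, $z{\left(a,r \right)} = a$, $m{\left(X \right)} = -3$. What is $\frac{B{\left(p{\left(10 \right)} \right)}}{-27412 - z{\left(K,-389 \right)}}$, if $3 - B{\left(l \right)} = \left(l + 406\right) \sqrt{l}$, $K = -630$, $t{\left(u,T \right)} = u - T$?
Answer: $- \frac{3}{26782} + \frac{204 \sqrt{2}}{13391} \approx 0.021432$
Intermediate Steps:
$p{\left(M \right)} = 2$ ($p{\left(M \right)} = -1 - -3 = -1 + 3 = 2$)
$B{\left(l \right)} = 3 - \sqrt{l} \left(406 + l\right)$ ($B{\left(l \right)} = 3 - \left(l + 406\right) \sqrt{l} = 3 - \left(406 + l\right) \sqrt{l} = 3 - \sqrt{l} \left(406 + l\right)$)
$\frac{B{\left(p{\left(10 \right)} \right)}}{-27412 - z{\left(K,-389 \right)}} = \frac{3 - 2^{\frac{3}{2}} - 406 \sqrt{2}}{-27412 - -630} = \frac{3 - 2 \sqrt{2} - 406 \sqrt{2}}{-27412 + 630} = \frac{3 - 2 \sqrt{2} - 406 \sqrt{2}}{-26782} = \left(3 - 408 \sqrt{2}\right) \left(- \frac{1}{26782}\right) = - \frac{3}{26782} + \frac{204 \sqrt{2}}{13391}$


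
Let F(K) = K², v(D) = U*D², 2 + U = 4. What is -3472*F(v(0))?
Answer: 0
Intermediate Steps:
U = 2 (U = -2 + 4 = 2)
v(D) = 2*D²
-3472*F(v(0)) = -3472*(2*0²)² = -3472*(2*0)² = -3472*0² = -3472*0 = 0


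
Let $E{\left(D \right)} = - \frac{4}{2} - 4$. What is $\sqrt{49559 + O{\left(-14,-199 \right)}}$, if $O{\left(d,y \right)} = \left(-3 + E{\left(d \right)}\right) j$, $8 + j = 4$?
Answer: $\sqrt{49595} \approx 222.7$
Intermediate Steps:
$j = -4$ ($j = -8 + 4 = -4$)
$E{\left(D \right)} = -6$ ($E{\left(D \right)} = \left(-4\right) \frac{1}{2} - 4 = -2 - 4 = -6$)
$O{\left(d,y \right)} = 36$ ($O{\left(d,y \right)} = \left(-3 - 6\right) \left(-4\right) = \left(-9\right) \left(-4\right) = 36$)
$\sqrt{49559 + O{\left(-14,-199 \right)}} = \sqrt{49559 + 36} = \sqrt{49595}$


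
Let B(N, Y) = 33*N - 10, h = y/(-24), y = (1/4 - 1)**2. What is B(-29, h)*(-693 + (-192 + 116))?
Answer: 743623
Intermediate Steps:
y = 9/16 (y = (1/4 - 1)**2 = (-3/4)**2 = 9/16 ≈ 0.56250)
h = -3/128 (h = (9/16)/(-24) = (9/16)*(-1/24) = -3/128 ≈ -0.023438)
B(N, Y) = -10 + 33*N
B(-29, h)*(-693 + (-192 + 116)) = (-10 + 33*(-29))*(-693 + (-192 + 116)) = (-10 - 957)*(-693 - 76) = -967*(-769) = 743623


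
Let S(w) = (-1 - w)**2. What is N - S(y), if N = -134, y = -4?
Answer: -143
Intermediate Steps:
N - S(y) = -134 - (1 - 4)**2 = -134 - 1*(-3)**2 = -134 - 1*9 = -134 - 9 = -143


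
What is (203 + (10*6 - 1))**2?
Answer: 68644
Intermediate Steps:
(203 + (10*6 - 1))**2 = (203 + (60 - 1))**2 = (203 + 59)**2 = 262**2 = 68644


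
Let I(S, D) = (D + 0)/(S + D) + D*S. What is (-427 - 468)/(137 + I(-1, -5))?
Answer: -5370/857 ≈ -6.2660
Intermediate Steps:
I(S, D) = D*S + D/(D + S) (I(S, D) = D/(D + S) + D*S = D*S + D/(D + S))
(-427 - 468)/(137 + I(-1, -5)) = (-427 - 468)/(137 - 5*(1 + (-1)² - 5*(-1))/(-5 - 1)) = -895/(137 - 5*(1 + 1 + 5)/(-6)) = -895/(137 - 5*(-⅙)*7) = -895/(137 + 35/6) = -895/857/6 = -895*6/857 = -5370/857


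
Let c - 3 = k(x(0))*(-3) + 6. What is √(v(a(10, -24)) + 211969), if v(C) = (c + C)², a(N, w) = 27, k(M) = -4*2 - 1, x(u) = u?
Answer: √215938 ≈ 464.69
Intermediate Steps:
k(M) = -9 (k(M) = -8 - 1 = -9)
c = 36 (c = 3 + (-9*(-3) + 6) = 3 + (27 + 6) = 3 + 33 = 36)
v(C) = (36 + C)²
√(v(a(10, -24)) + 211969) = √((36 + 27)² + 211969) = √(63² + 211969) = √(3969 + 211969) = √215938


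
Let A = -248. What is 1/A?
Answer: -1/248 ≈ -0.0040323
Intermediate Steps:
1/A = 1/(-248) = -1/248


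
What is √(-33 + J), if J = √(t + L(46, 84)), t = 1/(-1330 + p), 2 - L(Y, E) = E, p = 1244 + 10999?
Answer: √(-3930087777 + 10913*I*√9765661745)/10913 ≈ 0.78098 + 5.7974*I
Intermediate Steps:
p = 12243
L(Y, E) = 2 - E
t = 1/10913 (t = 1/(-1330 + 12243) = 1/10913 ≈ 9.1634e-5)
J = I*√9765661745/10913 (J = √(1/10913 + (2 - 1*84)) = √(1/10913 + (2 - 84)) = √(1/10913 - 82) = √(-894865/10913) = I*√9765661745/10913 ≈ 9.0554*I)
√(-33 + J) = √(-33 + I*√9765661745/10913)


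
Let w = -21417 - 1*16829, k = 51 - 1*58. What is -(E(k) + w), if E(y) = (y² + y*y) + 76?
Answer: 38072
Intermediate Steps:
k = -7 (k = 51 - 58 = -7)
E(y) = 76 + 2*y² (E(y) = (y² + y²) + 76 = 2*y² + 76 = 76 + 2*y²)
w = -38246 (w = -21417 - 16829 = -38246)
-(E(k) + w) = -((76 + 2*(-7)²) - 38246) = -((76 + 2*49) - 38246) = -((76 + 98) - 38246) = -(174 - 38246) = -1*(-38072) = 38072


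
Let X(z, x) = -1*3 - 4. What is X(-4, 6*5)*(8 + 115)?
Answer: -861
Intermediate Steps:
X(z, x) = -7 (X(z, x) = -3 - 4 = -7)
X(-4, 6*5)*(8 + 115) = -7*(8 + 115) = -7*123 = -861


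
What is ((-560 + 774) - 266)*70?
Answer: -3640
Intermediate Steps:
((-560 + 774) - 266)*70 = (214 - 266)*70 = -52*70 = -3640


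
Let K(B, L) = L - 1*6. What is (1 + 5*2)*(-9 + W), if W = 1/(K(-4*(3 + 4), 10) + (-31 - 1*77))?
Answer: -10307/104 ≈ -99.106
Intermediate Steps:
K(B, L) = -6 + L (K(B, L) = L - 6 = -6 + L)
W = -1/104 (W = 1/((-6 + 10) + (-31 - 1*77)) = 1/(4 + (-31 - 77)) = 1/(4 - 108) = 1/(-104) = -1/104 ≈ -0.0096154)
(1 + 5*2)*(-9 + W) = (1 + 5*2)*(-9 - 1/104) = (1 + 10)*(-937/104) = 11*(-937/104) = -10307/104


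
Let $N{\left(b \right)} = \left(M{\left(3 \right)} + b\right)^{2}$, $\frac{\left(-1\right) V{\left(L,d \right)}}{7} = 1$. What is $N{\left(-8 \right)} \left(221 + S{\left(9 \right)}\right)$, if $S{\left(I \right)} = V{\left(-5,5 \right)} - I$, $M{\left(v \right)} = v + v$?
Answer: $820$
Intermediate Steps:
$M{\left(v \right)} = 2 v$
$V{\left(L,d \right)} = -7$ ($V{\left(L,d \right)} = \left(-7\right) 1 = -7$)
$N{\left(b \right)} = \left(6 + b\right)^{2}$ ($N{\left(b \right)} = \left(2 \cdot 3 + b\right)^{2} = \left(6 + b\right)^{2}$)
$S{\left(I \right)} = -7 - I$
$N{\left(-8 \right)} \left(221 + S{\left(9 \right)}\right) = \left(6 - 8\right)^{2} \left(221 - 16\right) = \left(-2\right)^{2} \left(221 - 16\right) = 4 \left(221 - 16\right) = 4 \cdot 205 = 820$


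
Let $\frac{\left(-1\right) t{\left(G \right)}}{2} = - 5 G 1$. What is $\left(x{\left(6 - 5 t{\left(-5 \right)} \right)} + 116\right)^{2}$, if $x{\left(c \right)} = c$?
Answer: $138384$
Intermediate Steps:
$t{\left(G \right)} = 10 G$ ($t{\left(G \right)} = - 2 - 5 G 1 = - 2 \left(- 5 G\right) = 10 G$)
$\left(x{\left(6 - 5 t{\left(-5 \right)} \right)} + 116\right)^{2} = \left(\left(6 - 5 \cdot 10 \left(-5\right)\right) + 116\right)^{2} = \left(\left(6 - -250\right) + 116\right)^{2} = \left(\left(6 + 250\right) + 116\right)^{2} = \left(256 + 116\right)^{2} = 372^{2} = 138384$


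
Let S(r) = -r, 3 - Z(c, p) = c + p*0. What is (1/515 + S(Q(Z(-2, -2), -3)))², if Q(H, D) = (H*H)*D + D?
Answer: 1613709241/265225 ≈ 6084.3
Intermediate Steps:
Z(c, p) = 3 - c (Z(c, p) = 3 - (c + p*0) = 3 - (c + 0) = 3 - c)
Q(H, D) = D + D*H² (Q(H, D) = H²*D + D = D*H² + D = D + D*H²)
(1/515 + S(Q(Z(-2, -2), -3)))² = (1/515 - (-3)*(1 + (3 - 1*(-2))²))² = (1/515 - (-3)*(1 + (3 + 2)²))² = (1/515 - (-3)*(1 + 5²))² = (1/515 - (-3)*(1 + 25))² = (1/515 - (-3)*26)² = (1/515 - 1*(-78))² = (1/515 + 78)² = (40171/515)² = 1613709241/265225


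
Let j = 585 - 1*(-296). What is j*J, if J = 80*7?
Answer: 493360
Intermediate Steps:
J = 560
j = 881 (j = 585 + 296 = 881)
j*J = 881*560 = 493360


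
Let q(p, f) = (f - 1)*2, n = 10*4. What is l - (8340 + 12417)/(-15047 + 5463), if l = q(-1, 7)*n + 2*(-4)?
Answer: 4544405/9584 ≈ 474.17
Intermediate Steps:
n = 40
q(p, f) = -2 + 2*f (q(p, f) = (-1 + f)*2 = -2 + 2*f)
l = 472 (l = (-2 + 2*7)*40 + 2*(-4) = (-2 + 14)*40 - 8 = 12*40 - 8 = 480 - 8 = 472)
l - (8340 + 12417)/(-15047 + 5463) = 472 - (8340 + 12417)/(-15047 + 5463) = 472 - 20757/(-9584) = 472 - 20757*(-1)/9584 = 472 - 1*(-20757/9584) = 472 + 20757/9584 = 4544405/9584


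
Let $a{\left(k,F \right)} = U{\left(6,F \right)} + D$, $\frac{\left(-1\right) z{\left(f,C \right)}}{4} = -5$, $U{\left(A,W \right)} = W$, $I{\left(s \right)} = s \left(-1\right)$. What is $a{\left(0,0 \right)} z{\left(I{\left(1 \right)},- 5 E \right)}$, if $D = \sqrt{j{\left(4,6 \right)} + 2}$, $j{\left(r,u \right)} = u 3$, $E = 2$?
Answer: $40 \sqrt{5} \approx 89.443$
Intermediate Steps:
$j{\left(r,u \right)} = 3 u$
$I{\left(s \right)} = - s$
$z{\left(f,C \right)} = 20$ ($z{\left(f,C \right)} = \left(-4\right) \left(-5\right) = 20$)
$D = 2 \sqrt{5}$ ($D = \sqrt{3 \cdot 6 + 2} = \sqrt{18 + 2} = \sqrt{20} = 2 \sqrt{5} \approx 4.4721$)
$a{\left(k,F \right)} = F + 2 \sqrt{5}$
$a{\left(0,0 \right)} z{\left(I{\left(1 \right)},- 5 E \right)} = \left(0 + 2 \sqrt{5}\right) 20 = 2 \sqrt{5} \cdot 20 = 40 \sqrt{5}$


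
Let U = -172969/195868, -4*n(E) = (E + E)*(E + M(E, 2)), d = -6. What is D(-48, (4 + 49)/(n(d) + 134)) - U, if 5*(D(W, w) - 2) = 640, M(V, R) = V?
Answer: 25635809/195868 ≈ 130.88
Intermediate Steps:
n(E) = -E**2 (n(E) = -(E + E)*(E + E)/4 = -2*E*2*E/4 = -E**2)
U = -172969/195868 (U = -172969*1/195868 = -172969/195868 ≈ -0.88309)
D(W, w) = 130 (D(W, w) = 2 + (1/5)*640 = 2 + 128 = 130)
D(-48, (4 + 49)/(n(d) + 134)) - U = 130 - 1*(-172969/195868) = 130 + 172969/195868 = 25635809/195868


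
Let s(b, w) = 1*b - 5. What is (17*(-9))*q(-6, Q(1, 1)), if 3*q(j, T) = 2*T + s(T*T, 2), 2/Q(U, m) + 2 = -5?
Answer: 13719/49 ≈ 279.98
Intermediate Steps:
s(b, w) = -5 + b (s(b, w) = b - 5 = -5 + b)
Q(U, m) = -2/7 (Q(U, m) = 2/(-2 - 5) = 2/(-7) = 2*(-1/7) = -2/7)
q(j, T) = -5/3 + T**2/3 + 2*T/3 (q(j, T) = (2*T + (-5 + T*T))/3 = (2*T + (-5 + T**2))/3 = (-5 + T**2 + 2*T)/3 = -5/3 + T**2/3 + 2*T/3)
(17*(-9))*q(-6, Q(1, 1)) = (17*(-9))*(-5/3 + (-2/7)**2/3 + (2/3)*(-2/7)) = -153*(-5/3 + (1/3)*(4/49) - 4/21) = -153*(-5/3 + 4/147 - 4/21) = -153*(-269/147) = 13719/49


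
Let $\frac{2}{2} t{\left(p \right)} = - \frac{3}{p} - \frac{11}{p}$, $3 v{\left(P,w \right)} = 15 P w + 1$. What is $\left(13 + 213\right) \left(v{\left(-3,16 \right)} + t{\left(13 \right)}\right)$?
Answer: $- \frac{2121914}{39} \approx -54408.0$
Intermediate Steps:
$v{\left(P,w \right)} = \frac{1}{3} + 5 P w$ ($v{\left(P,w \right)} = \frac{15 P w + 1}{3} = \frac{1 + 15 P w}{3} = \frac{1}{3} + 5 P w$)
$t{\left(p \right)} = - \frac{14}{p}$ ($t{\left(p \right)} = - \frac{3}{p} - \frac{11}{p} = - \frac{14}{p}$)
$\left(13 + 213\right) \left(v{\left(-3,16 \right)} + t{\left(13 \right)}\right) = \left(13 + 213\right) \left(\left(\frac{1}{3} + 5 \left(-3\right) 16\right) - \frac{14}{13}\right) = 226 \left(\left(\frac{1}{3} - 240\right) - \frac{14}{13}\right) = 226 \left(- \frac{719}{3} - \frac{14}{13}\right) = 226 \left(- \frac{9389}{39}\right) = - \frac{2121914}{39}$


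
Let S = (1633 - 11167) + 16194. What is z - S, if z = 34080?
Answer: 27420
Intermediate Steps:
S = 6660 (S = -9534 + 16194 = 6660)
z - S = 34080 - 1*6660 = 34080 - 6660 = 27420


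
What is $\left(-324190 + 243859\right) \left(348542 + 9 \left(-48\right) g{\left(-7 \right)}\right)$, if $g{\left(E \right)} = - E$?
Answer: $-27755806458$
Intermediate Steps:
$\left(-324190 + 243859\right) \left(348542 + 9 \left(-48\right) g{\left(-7 \right)}\right) = \left(-324190 + 243859\right) \left(348542 + 9 \left(-48\right) \left(\left(-1\right) \left(-7\right)\right)\right) = - 80331 \left(348542 - 3024\right) = \left(-80331\right) 345518 = -27755806458$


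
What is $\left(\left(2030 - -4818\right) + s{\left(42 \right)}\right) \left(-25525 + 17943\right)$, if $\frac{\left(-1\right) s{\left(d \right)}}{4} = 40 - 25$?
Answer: $-51466616$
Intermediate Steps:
$s{\left(d \right)} = -60$ ($s{\left(d \right)} = - 4 \left(40 - 25\right) = \left(-4\right) 15 = -60$)
$\left(\left(2030 - -4818\right) + s{\left(42 \right)}\right) \left(-25525 + 17943\right) = \left(\left(2030 - -4818\right) - 60\right) \left(-25525 + 17943\right) = \left(\left(2030 + 4818\right) - 60\right) \left(-7582\right) = \left(6848 - 60\right) \left(-7582\right) = 6788 \left(-7582\right) = -51466616$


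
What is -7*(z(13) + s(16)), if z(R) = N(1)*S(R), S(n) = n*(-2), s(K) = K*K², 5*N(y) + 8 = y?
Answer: -144634/5 ≈ -28927.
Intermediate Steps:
N(y) = -8/5 + y/5
s(K) = K³
S(n) = -2*n
z(R) = 14*R/5 (z(R) = (-8/5 + (⅕)*1)*(-2*R) = (-8/5 + ⅕)*(-2*R) = -(-14)*R/5 = 14*R/5)
-7*(z(13) + s(16)) = -7*((14/5)*13 + 16³) = -7*(182/5 + 4096) = -7*20662/5 = -144634/5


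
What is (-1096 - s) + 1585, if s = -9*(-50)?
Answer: 39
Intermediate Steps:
s = 450
(-1096 - s) + 1585 = (-1096 - 1*450) + 1585 = (-1096 - 450) + 1585 = -1546 + 1585 = 39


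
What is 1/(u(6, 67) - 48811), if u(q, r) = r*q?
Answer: -1/48409 ≈ -2.0657e-5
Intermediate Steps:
u(q, r) = q*r
1/(u(6, 67) - 48811) = 1/(6*67 - 48811) = 1/(402 - 48811) = 1/(-48409) = -1/48409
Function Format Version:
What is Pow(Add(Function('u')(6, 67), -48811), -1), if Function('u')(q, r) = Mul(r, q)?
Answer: Rational(-1, 48409) ≈ -2.0657e-5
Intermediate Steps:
Function('u')(q, r) = Mul(q, r)
Pow(Add(Function('u')(6, 67), -48811), -1) = Pow(Add(Mul(6, 67), -48811), -1) = Pow(Add(402, -48811), -1) = Pow(-48409, -1) = Rational(-1, 48409)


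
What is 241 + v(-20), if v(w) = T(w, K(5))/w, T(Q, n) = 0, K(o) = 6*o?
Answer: 241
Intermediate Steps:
v(w) = 0 (v(w) = 0/w = 0)
241 + v(-20) = 241 + 0 = 241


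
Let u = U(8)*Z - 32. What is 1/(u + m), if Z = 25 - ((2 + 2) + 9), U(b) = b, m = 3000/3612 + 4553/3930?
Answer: 1182930/78060473 ≈ 0.015154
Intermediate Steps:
m = 2352953/1182930 (m = 3000*(1/3612) + 4553*(1/3930) = 250/301 + 4553/3930 = 2352953/1182930 ≈ 1.9891)
Z = 12 (Z = 25 - (4 + 9) = 25 - 1*13 = 25 - 13 = 12)
u = 64 (u = 8*12 - 32 = 96 - 32 = 64)
1/(u + m) = 1/(64 + 2352953/1182930) = 1/(78060473/1182930) = 1182930/78060473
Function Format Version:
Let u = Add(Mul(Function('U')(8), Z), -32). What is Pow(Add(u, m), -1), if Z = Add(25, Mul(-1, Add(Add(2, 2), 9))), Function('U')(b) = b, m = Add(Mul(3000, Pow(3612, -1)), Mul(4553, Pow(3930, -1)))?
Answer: Rational(1182930, 78060473) ≈ 0.015154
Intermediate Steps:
m = Rational(2352953, 1182930) (m = Add(Mul(3000, Rational(1, 3612)), Mul(4553, Rational(1, 3930))) = Add(Rational(250, 301), Rational(4553, 3930)) = Rational(2352953, 1182930) ≈ 1.9891)
Z = 12 (Z = Add(25, Mul(-1, Add(4, 9))) = Add(25, Mul(-1, 13)) = Add(25, -13) = 12)
u = 64 (u = Add(Mul(8, 12), -32) = Add(96, -32) = 64)
Pow(Add(u, m), -1) = Pow(Add(64, Rational(2352953, 1182930)), -1) = Pow(Rational(78060473, 1182930), -1) = Rational(1182930, 78060473)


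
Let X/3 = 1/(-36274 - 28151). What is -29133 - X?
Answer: -625631174/21475 ≈ -29133.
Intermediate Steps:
X = -1/21475 (X = 3/(-36274 - 28151) = 3/(-64425) = 3*(-1/64425) = -1/21475 ≈ -4.6566e-5)
-29133 - X = -29133 - 1*(-1/21475) = -29133 + 1/21475 = -625631174/21475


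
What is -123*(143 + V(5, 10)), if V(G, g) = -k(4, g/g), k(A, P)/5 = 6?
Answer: -13899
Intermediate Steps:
k(A, P) = 30 (k(A, P) = 5*6 = 30)
V(G, g) = -30 (V(G, g) = -1*30 = -30)
-123*(143 + V(5, 10)) = -123*(143 - 30) = -123*113 = -13899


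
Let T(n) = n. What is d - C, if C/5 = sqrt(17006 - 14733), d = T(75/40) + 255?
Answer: 2055/8 - 5*sqrt(2273) ≈ 18.495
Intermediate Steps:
d = 2055/8 (d = 75/40 + 255 = 75*(1/40) + 255 = 15/8 + 255 = 2055/8 ≈ 256.88)
C = 5*sqrt(2273) (C = 5*sqrt(17006 - 14733) = 5*sqrt(2273) ≈ 238.38)
d - C = 2055/8 - 5*sqrt(2273)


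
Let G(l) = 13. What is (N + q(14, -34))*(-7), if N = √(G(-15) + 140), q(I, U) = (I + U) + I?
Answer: 42 - 21*√17 ≈ -44.585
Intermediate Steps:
q(I, U) = U + 2*I
N = 3*√17 (N = √(13 + 140) = √153 = 3*√17 ≈ 12.369)
(N + q(14, -34))*(-7) = (3*√17 + (-34 + 2*14))*(-7) = (3*√17 + (-34 + 28))*(-7) = (3*√17 - 6)*(-7) = (-6 + 3*√17)*(-7) = 42 - 21*√17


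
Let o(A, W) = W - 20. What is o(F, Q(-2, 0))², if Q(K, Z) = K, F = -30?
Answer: 484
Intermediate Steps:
o(A, W) = -20 + W
o(F, Q(-2, 0))² = (-20 - 2)² = (-22)² = 484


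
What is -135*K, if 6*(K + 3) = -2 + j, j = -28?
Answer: 1080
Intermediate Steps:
K = -8 (K = -3 + (-2 - 28)/6 = -3 + (1/6)*(-30) = -3 - 5 = -8)
-135*K = -135*(-8) = 1080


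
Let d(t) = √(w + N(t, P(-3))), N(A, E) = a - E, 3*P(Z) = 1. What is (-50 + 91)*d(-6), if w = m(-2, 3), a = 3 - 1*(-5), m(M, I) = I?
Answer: 164*√6/3 ≈ 133.91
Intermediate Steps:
a = 8 (a = 3 + 5 = 8)
P(Z) = ⅓ (P(Z) = (⅓)*1 = ⅓)
w = 3
N(A, E) = 8 - E
d(t) = 4*√6/3 (d(t) = √(3 + (8 - 1*⅓)) = √(3 + (8 - ⅓)) = √(3 + 23/3) = √(32/3) = 4*√6/3)
(-50 + 91)*d(-6) = (-50 + 91)*(4*√6/3) = 41*(4*√6/3) = 164*√6/3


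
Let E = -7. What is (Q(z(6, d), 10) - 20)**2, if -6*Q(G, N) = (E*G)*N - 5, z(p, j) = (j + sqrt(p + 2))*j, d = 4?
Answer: 1637225/36 + 93800*sqrt(2)/3 ≈ 89696.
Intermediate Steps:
z(p, j) = j*(j + sqrt(2 + p)) (z(p, j) = (j + sqrt(2 + p))*j = j*(j + sqrt(2 + p)))
Q(G, N) = 5/6 + 7*G*N/6 (Q(G, N) = -((-7*G)*N - 5)/6 = -(-7*G*N - 5)/6 = -(-5 - 7*G*N)/6 = 5/6 + 7*G*N/6)
(Q(z(6, d), 10) - 20)**2 = ((5/6 + (7/6)*(4*(4 + sqrt(2 + 6)))*10) - 20)**2 = ((5/6 + (7/6)*(4*(4 + sqrt(8)))*10) - 20)**2 = ((5/6 + (7/6)*(4*(4 + 2*sqrt(2)))*10) - 20)**2 = ((5/6 + (7/6)*(16 + 8*sqrt(2))*10) - 20)**2 = ((5/6 + (560/3 + 280*sqrt(2)/3)) - 20)**2 = ((375/2 + 280*sqrt(2)/3) - 20)**2 = (335/2 + 280*sqrt(2)/3)**2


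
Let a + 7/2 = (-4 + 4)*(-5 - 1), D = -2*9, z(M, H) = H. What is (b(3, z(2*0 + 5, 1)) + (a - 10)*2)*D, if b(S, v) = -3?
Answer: 540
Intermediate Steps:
D = -18
a = -7/2 (a = -7/2 + (-4 + 4)*(-5 - 1) = -7/2 + 0*(-6) = -7/2 + 0 = -7/2 ≈ -3.5000)
(b(3, z(2*0 + 5, 1)) + (a - 10)*2)*D = (-3 + (-7/2 - 10)*2)*(-18) = (-3 - 27/2*2)*(-18) = (-3 - 27)*(-18) = -30*(-18) = 540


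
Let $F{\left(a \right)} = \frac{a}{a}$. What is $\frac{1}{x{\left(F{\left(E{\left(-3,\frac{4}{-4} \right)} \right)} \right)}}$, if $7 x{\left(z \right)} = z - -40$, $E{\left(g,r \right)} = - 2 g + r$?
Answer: $\frac{7}{41} \approx 0.17073$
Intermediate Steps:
$E{\left(g,r \right)} = r - 2 g$
$F{\left(a \right)} = 1$
$x{\left(z \right)} = \frac{40}{7} + \frac{z}{7}$ ($x{\left(z \right)} = \frac{z - -40}{7} = \frac{z + 40}{7} = \frac{40 + z}{7} = \frac{40}{7} + \frac{z}{7}$)
$\frac{1}{x{\left(F{\left(E{\left(-3,\frac{4}{-4} \right)} \right)} \right)}} = \frac{1}{\frac{40}{7} + \frac{1}{7} \cdot 1} = \frac{1}{\frac{40}{7} + \frac{1}{7}} = \frac{1}{\frac{41}{7}} = \frac{7}{41}$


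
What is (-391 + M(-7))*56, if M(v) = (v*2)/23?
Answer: -504392/23 ≈ -21930.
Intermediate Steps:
M(v) = 2*v/23 (M(v) = (2*v)*(1/23) = 2*v/23)
(-391 + M(-7))*56 = (-391 + (2/23)*(-7))*56 = (-391 - 14/23)*56 = -9007/23*56 = -504392/23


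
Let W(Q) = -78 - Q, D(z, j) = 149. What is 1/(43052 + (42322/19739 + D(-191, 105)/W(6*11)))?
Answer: 2842416/122374846889 ≈ 2.3227e-5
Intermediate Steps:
1/(43052 + (42322/19739 + D(-191, 105)/W(6*11))) = 1/(43052 + (42322/19739 + 149/(-78 - 6*11))) = 1/(43052 + (42322*(1/19739) + 149/(-78 - 1*66))) = 1/(43052 + (42322/19739 + 149/(-78 - 66))) = 1/(43052 + (42322/19739 + 149/(-144))) = 1/(43052 + (42322/19739 + 149*(-1/144))) = 1/(43052 + (42322/19739 - 149/144)) = 1/(43052 + 3153257/2842416) = 1/(122374846889/2842416) = 2842416/122374846889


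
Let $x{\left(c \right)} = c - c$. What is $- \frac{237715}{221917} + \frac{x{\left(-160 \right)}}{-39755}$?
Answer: $- \frac{237715}{221917} \approx -1.0712$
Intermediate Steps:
$x{\left(c \right)} = 0$
$- \frac{237715}{221917} + \frac{x{\left(-160 \right)}}{-39755} = - \frac{237715}{221917} + \frac{0}{-39755} = \left(-237715\right) \frac{1}{221917} + 0 \left(- \frac{1}{39755}\right) = - \frac{237715}{221917} + 0 = - \frac{237715}{221917}$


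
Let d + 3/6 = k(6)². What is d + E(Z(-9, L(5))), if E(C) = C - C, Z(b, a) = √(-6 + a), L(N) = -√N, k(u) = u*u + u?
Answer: 3527/2 ≈ 1763.5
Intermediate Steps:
k(u) = u + u² (k(u) = u² + u = u + u²)
E(C) = 0
d = 3527/2 (d = -½ + (6*(1 + 6))² = -½ + (6*7)² = -½ + 42² = -½ + 1764 = 3527/2 ≈ 1763.5)
d + E(Z(-9, L(5))) = 3527/2 + 0 = 3527/2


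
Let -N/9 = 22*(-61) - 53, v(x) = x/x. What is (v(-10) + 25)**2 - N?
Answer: -11879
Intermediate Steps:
v(x) = 1
N = 12555 (N = -9*(22*(-61) - 53) = -9*(-1342 - 53) = -9*(-1395) = 12555)
(v(-10) + 25)**2 - N = (1 + 25)**2 - 1*12555 = 26**2 - 12555 = 676 - 12555 = -11879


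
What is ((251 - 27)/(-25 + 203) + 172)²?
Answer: 237776400/7921 ≈ 30018.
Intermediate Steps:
((251 - 27)/(-25 + 203) + 172)² = (224/178 + 172)² = (224*(1/178) + 172)² = (112/89 + 172)² = (15420/89)² = 237776400/7921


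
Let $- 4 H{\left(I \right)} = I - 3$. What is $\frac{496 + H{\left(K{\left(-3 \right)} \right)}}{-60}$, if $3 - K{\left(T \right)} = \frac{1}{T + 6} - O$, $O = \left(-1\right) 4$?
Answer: $- \frac{1193}{144} \approx -8.2847$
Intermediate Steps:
$O = -4$
$K{\left(T \right)} = -1 - \frac{1}{6 + T}$ ($K{\left(T \right)} = 3 - \left(\frac{1}{T + 6} - -4\right) = 3 - \left(\frac{1}{6 + T} + 4\right) = 3 - \left(4 + \frac{1}{6 + T}\right) = -1 - \frac{1}{6 + T}$)
$H{\left(I \right)} = \frac{3}{4} - \frac{I}{4}$ ($H{\left(I \right)} = - \frac{I - 3}{4} = - \frac{-3 + I}{4} = \frac{3}{4} - \frac{I}{4}$)
$\frac{496 + H{\left(K{\left(-3 \right)} \right)}}{-60} = \frac{496 + \left(\frac{3}{4} - \frac{\frac{1}{6 - 3} \left(-7 - -3\right)}{4}\right)}{-60} = - \frac{496 + \left(\frac{3}{4} - \frac{\frac{1}{3} \left(-7 + 3\right)}{4}\right)}{60} = - \frac{496 + \left(\frac{3}{4} - \frac{\frac{1}{3} \left(-4\right)}{4}\right)}{60} = - \frac{496 + \left(\frac{3}{4} - - \frac{1}{3}\right)}{60} = - \frac{496 + \left(\frac{3}{4} + \frac{1}{3}\right)}{60} = - \frac{496 + \frac{13}{12}}{60} = \left(- \frac{1}{60}\right) \frac{5965}{12} = - \frac{1193}{144}$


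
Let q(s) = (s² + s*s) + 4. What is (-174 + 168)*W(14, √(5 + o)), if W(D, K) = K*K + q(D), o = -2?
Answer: -2394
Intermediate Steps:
q(s) = 4 + 2*s² (q(s) = (s² + s²) + 4 = 2*s² + 4 = 4 + 2*s²)
W(D, K) = 4 + K² + 2*D² (W(D, K) = K*K + (4 + 2*D²) = K² + (4 + 2*D²) = 4 + K² + 2*D²)
(-174 + 168)*W(14, √(5 + o)) = (-174 + 168)*(4 + (√(5 - 2))² + 2*14²) = -6*(4 + (√3)² + 2*196) = -6*(4 + 3 + 392) = -6*399 = -2394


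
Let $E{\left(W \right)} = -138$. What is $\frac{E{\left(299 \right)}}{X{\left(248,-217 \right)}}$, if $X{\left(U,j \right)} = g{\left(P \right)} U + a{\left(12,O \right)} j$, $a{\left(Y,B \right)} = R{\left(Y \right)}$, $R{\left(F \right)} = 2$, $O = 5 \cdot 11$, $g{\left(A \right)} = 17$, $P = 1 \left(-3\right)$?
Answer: $- \frac{69}{1891} \approx -0.036489$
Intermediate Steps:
$P = -3$
$O = 55$
$a{\left(Y,B \right)} = 2$
$X{\left(U,j \right)} = 2 j + 17 U$ ($X{\left(U,j \right)} = 17 U + 2 j = 2 j + 17 U$)
$\frac{E{\left(299 \right)}}{X{\left(248,-217 \right)}} = - \frac{138}{2 \left(-217\right) + 17 \cdot 248} = - \frac{138}{-434 + 4216} = - \frac{138}{3782} = \left(-138\right) \frac{1}{3782} = - \frac{69}{1891}$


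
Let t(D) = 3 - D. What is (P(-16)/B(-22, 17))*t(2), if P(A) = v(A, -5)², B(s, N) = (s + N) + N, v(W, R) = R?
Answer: 25/12 ≈ 2.0833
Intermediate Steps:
B(s, N) = s + 2*N (B(s, N) = (N + s) + N = s + 2*N)
P(A) = 25 (P(A) = (-5)² = 25)
(P(-16)/B(-22, 17))*t(2) = (25/(-22 + 2*17))*(3 - 1*2) = (25/(-22 + 34))*(3 - 2) = (25/12)*1 = 25/12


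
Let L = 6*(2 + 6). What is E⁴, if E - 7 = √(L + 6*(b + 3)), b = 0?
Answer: (7 + √66)⁴ ≈ 52320.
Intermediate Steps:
L = 48 (L = 6*8 = 48)
E = 7 + √66 (E = 7 + √(48 + 6*(0 + 3)) = 7 + √(48 + 6*3) = 7 + √(48 + 18) = 7 + √66 ≈ 15.124)
E⁴ = (7 + √66)⁴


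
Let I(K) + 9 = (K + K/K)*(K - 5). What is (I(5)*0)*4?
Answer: 0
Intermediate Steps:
I(K) = -9 + (1 + K)*(-5 + K) (I(K) = -9 + (K + K/K)*(K - 5) = -9 + (K + 1)*(-5 + K) = -9 + (1 + K)*(-5 + K))
(I(5)*0)*4 = ((-14 + 5**2 - 4*5)*0)*4 = ((-14 + 25 - 20)*0)*4 = -9*0*4 = 0*4 = 0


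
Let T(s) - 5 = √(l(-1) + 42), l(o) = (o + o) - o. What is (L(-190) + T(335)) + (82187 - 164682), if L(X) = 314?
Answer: -82176 + √41 ≈ -82170.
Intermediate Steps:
l(o) = o (l(o) = 2*o - o = o)
T(s) = 5 + √41 (T(s) = 5 + √(-1 + 42) = 5 + √41)
(L(-190) + T(335)) + (82187 - 164682) = (314 + (5 + √41)) + (82187 - 164682) = (319 + √41) - 82495 = -82176 + √41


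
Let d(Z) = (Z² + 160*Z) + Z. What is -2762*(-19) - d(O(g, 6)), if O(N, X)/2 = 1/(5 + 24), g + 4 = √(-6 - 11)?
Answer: 44124656/841 ≈ 52467.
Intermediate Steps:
g = -4 + I*√17 (g = -4 + √(-6 - 11) = -4 + √(-17) = -4 + I*√17 ≈ -4.0 + 4.1231*I)
O(N, X) = 2/29 (O(N, X) = 2/(5 + 24) = 2/29)
d(Z) = Z² + 161*Z
-2762*(-19) - d(O(g, 6)) = -2762*(-19) - 2*(161 + 2/29)/29 = 52478 - 2*4671/(29*29) = 52478 - 1*9342/841 = 52478 - 9342/841 = 44124656/841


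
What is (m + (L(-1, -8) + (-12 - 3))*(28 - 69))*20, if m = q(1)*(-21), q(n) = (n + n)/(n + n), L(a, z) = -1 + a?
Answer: 13520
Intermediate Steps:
q(n) = 1 (q(n) = (2*n)/((2*n)) = (2*n)*(1/(2*n)) = 1)
m = -21 (m = 1*(-21) = -21)
(m + (L(-1, -8) + (-12 - 3))*(28 - 69))*20 = (-21 + ((-1 - 1) + (-12 - 3))*(28 - 69))*20 = (-21 + (-2 - 15)*(-41))*20 = (-21 - 17*(-41))*20 = (-21 + 697)*20 = 676*20 = 13520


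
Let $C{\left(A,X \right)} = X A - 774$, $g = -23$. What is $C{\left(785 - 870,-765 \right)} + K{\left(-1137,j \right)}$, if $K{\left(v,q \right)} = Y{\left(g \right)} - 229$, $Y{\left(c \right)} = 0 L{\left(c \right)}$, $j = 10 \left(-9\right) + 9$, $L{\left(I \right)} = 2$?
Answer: $64022$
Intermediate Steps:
$C{\left(A,X \right)} = -774 + A X$ ($C{\left(A,X \right)} = A X - 774 = -774 + A X$)
$j = -81$ ($j = -90 + 9 = -81$)
$Y{\left(c \right)} = 0$ ($Y{\left(c \right)} = 0 \cdot 2 = 0$)
$K{\left(v,q \right)} = -229$ ($K{\left(v,q \right)} = 0 - 229 = -229$)
$C{\left(785 - 870,-765 \right)} + K{\left(-1137,j \right)} = \left(-774 + \left(785 - 870\right) \left(-765\right)\right) - 229 = \left(-774 - -65025\right) - 229 = \left(-774 + 65025\right) - 229 = 64251 - 229 = 64022$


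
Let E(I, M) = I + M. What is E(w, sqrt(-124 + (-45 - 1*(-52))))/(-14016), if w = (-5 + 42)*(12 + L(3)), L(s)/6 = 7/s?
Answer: -481/7008 - I*sqrt(13)/4672 ≈ -0.068636 - 0.00077174*I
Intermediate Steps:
L(s) = 42/s (L(s) = 6*(7/s) = 42/s)
w = 962 (w = (-5 + 42)*(12 + 42/3) = 37*(12 + 42*(1/3)) = 37*(12 + 14) = 37*26 = 962)
E(w, sqrt(-124 + (-45 - 1*(-52))))/(-14016) = (962 + sqrt(-124 + (-45 - 1*(-52))))/(-14016) = (962 + sqrt(-124 + (-45 + 52)))*(-1/14016) = (962 + sqrt(-124 + 7))*(-1/14016) = (962 + sqrt(-117))*(-1/14016) = (962 + 3*I*sqrt(13))*(-1/14016) = -481/7008 - I*sqrt(13)/4672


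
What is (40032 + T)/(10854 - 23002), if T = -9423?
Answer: -30609/12148 ≈ -2.5197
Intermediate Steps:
(40032 + T)/(10854 - 23002) = (40032 - 9423)/(10854 - 23002) = 30609/(-12148) = 30609*(-1/12148) = -30609/12148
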